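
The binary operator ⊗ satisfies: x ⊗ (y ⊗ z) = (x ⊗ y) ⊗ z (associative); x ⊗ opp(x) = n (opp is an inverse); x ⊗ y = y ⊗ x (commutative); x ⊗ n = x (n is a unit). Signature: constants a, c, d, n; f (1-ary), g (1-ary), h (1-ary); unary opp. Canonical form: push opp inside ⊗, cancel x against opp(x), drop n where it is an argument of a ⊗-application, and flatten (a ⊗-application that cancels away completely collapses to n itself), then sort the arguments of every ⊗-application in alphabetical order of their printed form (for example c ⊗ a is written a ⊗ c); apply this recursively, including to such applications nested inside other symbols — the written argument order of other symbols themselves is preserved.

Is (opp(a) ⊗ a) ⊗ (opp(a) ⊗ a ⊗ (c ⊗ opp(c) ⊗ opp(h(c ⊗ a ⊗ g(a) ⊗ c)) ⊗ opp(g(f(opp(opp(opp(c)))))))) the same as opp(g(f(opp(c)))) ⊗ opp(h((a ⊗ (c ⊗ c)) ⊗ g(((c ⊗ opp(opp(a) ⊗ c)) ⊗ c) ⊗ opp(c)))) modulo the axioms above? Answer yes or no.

Answer: yes — both canonical forms are opp(g(f(opp(c)))) ⊗ opp(h(a ⊗ c ⊗ c ⊗ g(a)))

Derivation:
Left:  (opp(a) ⊗ a) ⊗ (opp(a) ⊗ a ⊗ (c ⊗ opp(c) ⊗ opp(h(c ⊗ a ⊗ g(a) ⊗ c)) ⊗ opp(g(f(opp(opp(opp(c))))))))
  Push opp inside:  distribute opp over ⊗ and collapse double opp
  Inverses cancel:  a cancels; c cancels
  Collect terms:  opp(h(a ⊗ c ⊗ c ⊗ g(a))) ⊗ opp(g(f(opp(c))))
  Sort arguments:  opp(g(f(opp(c)))) ⊗ opp(h(a ⊗ c ⊗ c ⊗ g(a)))
Right:  opp(g(f(opp(c)))) ⊗ opp(h((a ⊗ (c ⊗ c)) ⊗ g(((c ⊗ opp(opp(a) ⊗ c)) ⊗ c) ⊗ opp(c))))
  Push opp inside:  distribute opp over ⊗ and collapse double opp
  Collect:  opp(g(f(opp(c)))) ⊗ opp(h(a ⊗ c ⊗ c ⊗ g(a)))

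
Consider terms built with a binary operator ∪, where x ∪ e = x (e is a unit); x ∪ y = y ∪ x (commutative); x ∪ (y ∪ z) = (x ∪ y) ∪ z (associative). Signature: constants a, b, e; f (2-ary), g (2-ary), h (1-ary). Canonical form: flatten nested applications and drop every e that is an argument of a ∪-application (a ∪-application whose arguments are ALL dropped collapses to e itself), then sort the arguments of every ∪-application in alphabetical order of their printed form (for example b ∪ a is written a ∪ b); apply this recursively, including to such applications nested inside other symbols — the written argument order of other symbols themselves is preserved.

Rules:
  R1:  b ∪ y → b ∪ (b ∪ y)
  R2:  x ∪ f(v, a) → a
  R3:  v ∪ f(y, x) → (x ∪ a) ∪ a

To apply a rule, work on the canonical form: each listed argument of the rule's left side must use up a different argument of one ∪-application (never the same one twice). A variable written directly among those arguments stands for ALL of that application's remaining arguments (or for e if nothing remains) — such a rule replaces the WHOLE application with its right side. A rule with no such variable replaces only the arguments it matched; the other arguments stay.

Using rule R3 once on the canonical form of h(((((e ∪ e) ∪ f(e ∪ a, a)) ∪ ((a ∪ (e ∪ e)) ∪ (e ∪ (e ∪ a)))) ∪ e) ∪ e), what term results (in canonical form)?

Answer: h(a ∪ a ∪ a)

Derivation:
Canonical form:  h(a ∪ a ∪ f(a, a))
Apply R3:  consuming f(a, a);  v := a ∪ a, x := a, y := a
The extension variable absorbs all remaining arguments, so the whole application is rewritten.
Result:  h(a ∪ a ∪ a)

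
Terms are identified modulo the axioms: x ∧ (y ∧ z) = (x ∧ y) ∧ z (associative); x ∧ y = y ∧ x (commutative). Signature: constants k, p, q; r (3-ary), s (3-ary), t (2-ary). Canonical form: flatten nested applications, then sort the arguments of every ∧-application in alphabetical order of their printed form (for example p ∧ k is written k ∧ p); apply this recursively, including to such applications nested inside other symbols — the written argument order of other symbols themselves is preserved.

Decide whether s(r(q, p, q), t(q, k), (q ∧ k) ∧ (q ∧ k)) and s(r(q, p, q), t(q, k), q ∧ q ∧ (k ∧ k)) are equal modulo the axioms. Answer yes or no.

Answer: yes — both canonical forms are s(r(q, p, q), t(q, k), k ∧ k ∧ q ∧ q)

Derivation:
Left:  s(r(q, p, q), t(q, k), (q ∧ k) ∧ (q ∧ k))
  Descend into:  (q ∧ k) ∧ (q ∧ k)
  Un-nest:  q ∧ k ∧ q ∧ k
  Sort arguments:  k ∧ k ∧ q ∧ q
  Put back:  s(r(q, p, q), t(q, k), k ∧ k ∧ q ∧ q)
Right:  s(r(q, p, q), t(q, k), q ∧ q ∧ (k ∧ k))
  Descend into:  q ∧ q ∧ (k ∧ k)
  Merge nested applications:  q ∧ q ∧ k ∧ k
  Sort arguments:  k ∧ k ∧ q ∧ q
  Rebuild:  s(r(q, p, q), t(q, k), k ∧ k ∧ q ∧ q)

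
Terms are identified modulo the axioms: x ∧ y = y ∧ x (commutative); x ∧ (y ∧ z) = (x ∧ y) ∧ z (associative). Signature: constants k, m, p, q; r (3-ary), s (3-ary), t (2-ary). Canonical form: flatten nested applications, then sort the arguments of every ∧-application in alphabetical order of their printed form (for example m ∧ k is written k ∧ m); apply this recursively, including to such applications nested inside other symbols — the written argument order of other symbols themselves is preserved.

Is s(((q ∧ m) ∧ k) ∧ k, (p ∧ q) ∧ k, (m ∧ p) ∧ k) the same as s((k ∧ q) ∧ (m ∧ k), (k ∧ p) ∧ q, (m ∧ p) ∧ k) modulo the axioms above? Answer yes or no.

Answer: yes — both canonical forms are s(k ∧ k ∧ m ∧ q, k ∧ p ∧ q, k ∧ m ∧ p)

Derivation:
Left:  s(((q ∧ m) ∧ k) ∧ k, (p ∧ q) ∧ k, (m ∧ p) ∧ k)
  Focus inside:  ((q ∧ m) ∧ k) ∧ k
  Merge nested applications:  q ∧ m ∧ k ∧ k
  Order the arguments:  k ∧ k ∧ m ∧ q
  Put back:  s(k ∧ k ∧ m ∧ q, k ∧ p ∧ q, k ∧ m ∧ p)
Right:  s((k ∧ q) ∧ (m ∧ k), (k ∧ p) ∧ q, (m ∧ p) ∧ k)
  Work inside:  (k ∧ q) ∧ (m ∧ k)
  Flatten:  k ∧ q ∧ m ∧ k
  Sort arguments:  k ∧ k ∧ m ∧ q
  Rebuild:  s(k ∧ k ∧ m ∧ q, k ∧ p ∧ q, k ∧ m ∧ p)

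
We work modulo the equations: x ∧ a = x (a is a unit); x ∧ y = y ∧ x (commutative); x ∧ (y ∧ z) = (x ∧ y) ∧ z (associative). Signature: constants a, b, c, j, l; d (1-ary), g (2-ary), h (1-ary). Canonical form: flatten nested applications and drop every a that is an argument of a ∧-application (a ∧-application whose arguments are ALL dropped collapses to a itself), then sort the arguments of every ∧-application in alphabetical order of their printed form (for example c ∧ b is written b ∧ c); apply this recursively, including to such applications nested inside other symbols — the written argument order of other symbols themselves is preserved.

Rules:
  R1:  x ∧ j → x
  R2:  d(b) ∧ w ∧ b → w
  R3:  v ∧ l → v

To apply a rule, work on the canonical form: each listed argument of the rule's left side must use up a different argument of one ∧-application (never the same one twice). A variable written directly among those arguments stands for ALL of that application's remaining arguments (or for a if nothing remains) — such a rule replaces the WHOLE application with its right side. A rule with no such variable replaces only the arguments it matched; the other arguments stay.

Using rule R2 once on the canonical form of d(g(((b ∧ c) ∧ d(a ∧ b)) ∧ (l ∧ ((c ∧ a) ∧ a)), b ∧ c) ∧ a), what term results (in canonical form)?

Canonical form:  d(g(b ∧ c ∧ c ∧ d(b) ∧ l, b ∧ c))
R2 matches:  uses b, d(b);  w := c ∧ c ∧ l
The variable takes the whole remainder — replace the entire application.
Result:  d(g(c ∧ c ∧ l, b ∧ c))

Answer: d(g(c ∧ c ∧ l, b ∧ c))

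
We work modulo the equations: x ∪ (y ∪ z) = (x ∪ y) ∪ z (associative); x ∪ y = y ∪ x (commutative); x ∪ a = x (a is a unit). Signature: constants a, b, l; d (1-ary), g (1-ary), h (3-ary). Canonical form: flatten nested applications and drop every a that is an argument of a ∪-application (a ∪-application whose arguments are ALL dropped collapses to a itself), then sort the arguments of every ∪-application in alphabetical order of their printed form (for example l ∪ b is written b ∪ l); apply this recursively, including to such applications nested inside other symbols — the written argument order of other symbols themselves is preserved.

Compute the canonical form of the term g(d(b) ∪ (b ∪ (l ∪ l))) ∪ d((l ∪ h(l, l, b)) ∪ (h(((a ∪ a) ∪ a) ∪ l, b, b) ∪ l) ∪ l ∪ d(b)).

Inside:  g(d(b) ∪ (b ∪ (l ∪ l)))  →  g(b ∪ d(b) ∪ l ∪ l)
Inside:  d((l ∪ h(l, l, b)) ∪ (h(((a ∪ a) ∪ a) ∪ l, b, b) ∪ l) ∪ l ∪ d(b))  →  d(d(b) ∪ h(l, b, b) ∪ h(l, l, b) ∪ l ∪ l ∪ l)
Sort arguments:  d(d(b) ∪ h(l, b, b) ∪ h(l, l, b) ∪ l ∪ l ∪ l) ∪ g(b ∪ d(b) ∪ l ∪ l)

Answer: d(d(b) ∪ h(l, b, b) ∪ h(l, l, b) ∪ l ∪ l ∪ l) ∪ g(b ∪ d(b) ∪ l ∪ l)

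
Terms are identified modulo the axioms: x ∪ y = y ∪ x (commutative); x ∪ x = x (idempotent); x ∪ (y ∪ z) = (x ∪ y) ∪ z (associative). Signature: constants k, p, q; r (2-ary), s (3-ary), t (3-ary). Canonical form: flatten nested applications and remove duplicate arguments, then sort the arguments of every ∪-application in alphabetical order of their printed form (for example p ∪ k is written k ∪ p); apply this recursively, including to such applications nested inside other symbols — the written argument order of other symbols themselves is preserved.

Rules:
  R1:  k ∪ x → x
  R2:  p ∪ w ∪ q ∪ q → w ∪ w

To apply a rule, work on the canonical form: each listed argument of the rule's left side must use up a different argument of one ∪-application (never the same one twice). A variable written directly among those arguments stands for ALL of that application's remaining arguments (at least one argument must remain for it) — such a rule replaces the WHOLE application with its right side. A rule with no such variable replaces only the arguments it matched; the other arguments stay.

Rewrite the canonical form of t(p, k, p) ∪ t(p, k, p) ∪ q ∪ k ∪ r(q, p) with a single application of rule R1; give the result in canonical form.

Answer: q ∪ r(q, p) ∪ t(p, k, p)

Derivation:
Canonical form:  k ∪ q ∪ r(q, p) ∪ t(p, k, p)
Match R1:  consume k;  x := q ∪ r(q, p) ∪ t(p, k, p)
Every leftover argument binds to the variable; the entire application is replaced.
Result:  q ∪ r(q, p) ∪ t(p, k, p)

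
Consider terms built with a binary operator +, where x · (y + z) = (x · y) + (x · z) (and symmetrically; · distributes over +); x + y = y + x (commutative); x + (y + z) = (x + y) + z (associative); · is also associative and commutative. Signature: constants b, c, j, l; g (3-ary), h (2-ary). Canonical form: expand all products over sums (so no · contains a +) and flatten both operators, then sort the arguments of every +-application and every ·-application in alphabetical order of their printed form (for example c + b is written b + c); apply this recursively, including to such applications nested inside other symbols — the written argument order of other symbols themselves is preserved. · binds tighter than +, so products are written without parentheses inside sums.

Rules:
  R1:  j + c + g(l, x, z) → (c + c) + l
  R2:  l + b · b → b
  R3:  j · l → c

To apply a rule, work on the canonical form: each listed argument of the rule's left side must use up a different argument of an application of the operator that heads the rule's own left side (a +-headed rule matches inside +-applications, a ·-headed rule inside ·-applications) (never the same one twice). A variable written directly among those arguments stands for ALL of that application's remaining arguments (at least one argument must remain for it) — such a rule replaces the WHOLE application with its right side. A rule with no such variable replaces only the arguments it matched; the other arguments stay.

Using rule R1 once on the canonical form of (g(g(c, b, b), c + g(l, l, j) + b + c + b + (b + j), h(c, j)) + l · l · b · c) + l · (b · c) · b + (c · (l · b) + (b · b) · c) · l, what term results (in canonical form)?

Canonical form:  b · b · c · l + b · b · c · l + b · c · l · l + b · c · l · l + g(g(c, b, b), b + b + b + c + c + g(l, l, j) + j, h(c, j))
Match R1:  consume c, g(l, l, j), j;  x := l, z := j
Giving:  b · b · c · l + b · b · c · l + b · c · l · l + b · c · l · l + g(g(c, b, b), b + b + b + c + c + c + l, h(c, j))

Answer: b · b · c · l + b · b · c · l + b · c · l · l + b · c · l · l + g(g(c, b, b), b + b + b + c + c + c + l, h(c, j))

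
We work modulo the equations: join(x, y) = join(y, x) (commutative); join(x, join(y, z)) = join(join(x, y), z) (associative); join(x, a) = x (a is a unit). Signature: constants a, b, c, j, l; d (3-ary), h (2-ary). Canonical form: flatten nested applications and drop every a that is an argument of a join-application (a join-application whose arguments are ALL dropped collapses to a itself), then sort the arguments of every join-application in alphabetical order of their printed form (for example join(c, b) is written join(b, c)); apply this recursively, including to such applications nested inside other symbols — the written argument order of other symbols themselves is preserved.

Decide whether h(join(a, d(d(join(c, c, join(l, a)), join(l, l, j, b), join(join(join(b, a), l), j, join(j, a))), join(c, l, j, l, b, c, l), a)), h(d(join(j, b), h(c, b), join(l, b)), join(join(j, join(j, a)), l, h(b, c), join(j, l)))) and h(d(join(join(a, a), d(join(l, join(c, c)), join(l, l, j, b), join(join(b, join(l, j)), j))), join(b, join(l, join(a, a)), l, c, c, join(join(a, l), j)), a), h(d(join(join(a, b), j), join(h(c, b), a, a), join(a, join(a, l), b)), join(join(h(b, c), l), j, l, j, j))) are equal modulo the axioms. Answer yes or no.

Answer: yes — both canonical forms are h(d(d(join(c, c, l), join(b, j, l, l), join(b, j, j, l)), join(b, c, c, j, l, l, l), a), h(d(join(b, j), h(c, b), join(b, l)), join(h(b, c), j, j, j, l, l)))

Derivation:
Left:  h(join(a, d(d(join(c, c, join(l, a)), join(l, l, j, b), join(join(join(b, a), l), j, join(j, a))), join(c, l, j, l, b, c, l), a)), h(d(join(j, b), h(c, b), join(l, b)), join(join(j, join(j, a)), l, h(b, c), join(j, l))))
  Descend into:  join(a, d(d(join(c, c, join(l, a)), join(l, l, j, b), join(join(join(b, a), l), j, join(j, a))), join(c, l, j, l, b, c, l), a))
  Simplify inside:  d(d(join(c, c, join(l, a)), join(l, l, j, b), join(join(join(b, a), l), j, join(j, a))), join(c, l, j, l, b, c, l), a)  →  d(d(join(c, c, l), join(b, j, l, l), join(b, j, j, l)), join(b, c, c, j, l, l, l), a)
  Unit:  drop a
  Sort arguments:  d(d(join(c, c, l), join(b, j, l, l), join(b, j, j, l)), join(b, c, c, j, l, l, l), a)
  Put back:  h(d(d(join(c, c, l), join(b, j, l, l), join(b, j, j, l)), join(b, c, c, j, l, l, l), a), h(d(join(b, j), h(c, b), join(b, l)), join(h(b, c), j, j, j, l, l)))
Right:  h(d(join(join(a, a), d(join(l, join(c, c)), join(l, l, j, b), join(join(b, join(l, j)), j))), join(b, join(l, join(a, a)), l, c, c, join(join(a, l), j)), a), h(d(join(join(a, b), j), join(h(c, b), a, a), join(a, join(a, l), b)), join(join(h(b, c), l), j, l, j, j)))
  Focus inside:  join(join(a, a), d(join(l, join(c, c)), join(l, l, j, b), join(join(b, join(l, j)), j)))
  Flatten:  join(a, a, d(join(l, join(c, c)), join(l, l, j, b), join(join(b, join(l, j)), j)))
  Canonicalize subterm:  d(join(l, join(c, c)), join(l, l, j, b), join(join(b, join(l, j)), j))  →  d(join(c, c, l), join(b, j, l, l), join(b, j, j, l))
  Units out:  drop a (×2)
  Order the arguments:  d(join(c, c, l), join(b, j, l, l), join(b, j, j, l))
  Reassemble:  h(d(d(join(c, c, l), join(b, j, l, l), join(b, j, j, l)), join(b, c, c, j, l, l, l), a), h(d(join(b, j), h(c, b), join(b, l)), join(h(b, c), j, j, j, l, l)))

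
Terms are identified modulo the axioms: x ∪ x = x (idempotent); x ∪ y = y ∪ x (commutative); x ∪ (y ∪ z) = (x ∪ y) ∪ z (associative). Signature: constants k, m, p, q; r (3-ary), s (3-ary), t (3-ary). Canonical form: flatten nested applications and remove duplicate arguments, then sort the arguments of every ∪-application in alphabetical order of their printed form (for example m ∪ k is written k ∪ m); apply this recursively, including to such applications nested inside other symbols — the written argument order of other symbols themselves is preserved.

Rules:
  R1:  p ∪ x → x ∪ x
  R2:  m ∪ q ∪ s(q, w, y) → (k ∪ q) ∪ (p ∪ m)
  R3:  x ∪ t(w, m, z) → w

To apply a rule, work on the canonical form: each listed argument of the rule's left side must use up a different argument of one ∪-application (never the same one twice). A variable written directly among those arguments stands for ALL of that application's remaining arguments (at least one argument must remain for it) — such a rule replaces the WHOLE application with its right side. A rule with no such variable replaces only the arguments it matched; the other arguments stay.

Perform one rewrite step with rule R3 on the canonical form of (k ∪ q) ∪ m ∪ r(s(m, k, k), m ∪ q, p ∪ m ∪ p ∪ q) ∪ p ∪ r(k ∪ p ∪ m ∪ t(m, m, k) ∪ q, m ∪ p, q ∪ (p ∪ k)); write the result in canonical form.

Canonical form:  k ∪ m ∪ p ∪ q ∪ r(k ∪ m ∪ p ∪ q ∪ t(m, m, k), m ∪ p, k ∪ p ∪ q) ∪ r(s(m, k, k), m ∪ q, m ∪ p ∪ q)
Apply R3:  consuming t(m, m, k);  w := m, x := k ∪ m ∪ p ∪ q, z := k
The extension variable absorbs all remaining arguments, so the whole application is rewritten.
New term:  k ∪ m ∪ p ∪ q ∪ r(m, m ∪ p, k ∪ p ∪ q) ∪ r(s(m, k, k), m ∪ q, m ∪ p ∪ q)

Answer: k ∪ m ∪ p ∪ q ∪ r(m, m ∪ p, k ∪ p ∪ q) ∪ r(s(m, k, k), m ∪ q, m ∪ p ∪ q)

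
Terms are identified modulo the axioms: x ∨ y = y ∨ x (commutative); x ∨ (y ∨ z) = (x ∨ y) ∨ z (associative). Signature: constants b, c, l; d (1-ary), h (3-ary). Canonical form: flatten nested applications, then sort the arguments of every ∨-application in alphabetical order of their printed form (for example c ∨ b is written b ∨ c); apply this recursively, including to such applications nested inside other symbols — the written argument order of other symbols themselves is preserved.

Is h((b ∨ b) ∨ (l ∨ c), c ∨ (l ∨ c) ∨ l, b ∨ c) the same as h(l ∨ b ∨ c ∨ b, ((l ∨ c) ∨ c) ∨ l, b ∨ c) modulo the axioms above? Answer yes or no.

Left:  h((b ∨ b) ∨ (l ∨ c), c ∨ (l ∨ c) ∨ l, b ∨ c)
  Work inside:  (b ∨ b) ∨ (l ∨ c)
  Un-nest:  b ∨ b ∨ l ∨ c
  Sort arguments:  b ∨ b ∨ c ∨ l
  Rebuild:  h(b ∨ b ∨ c ∨ l, c ∨ c ∨ l ∨ l, b ∨ c)
Right:  h(l ∨ b ∨ c ∨ b, ((l ∨ c) ∨ c) ∨ l, b ∨ c)
  Work inside:  ((l ∨ c) ∨ c) ∨ l
  Un-nest:  l ∨ c ∨ c ∨ l
  Sort:  c ∨ c ∨ l ∨ l
  Put back:  h(b ∨ b ∨ c ∨ l, c ∨ c ∨ l ∨ l, b ∨ c)

Answer: yes — both canonical forms are h(b ∨ b ∨ c ∨ l, c ∨ c ∨ l ∨ l, b ∨ c)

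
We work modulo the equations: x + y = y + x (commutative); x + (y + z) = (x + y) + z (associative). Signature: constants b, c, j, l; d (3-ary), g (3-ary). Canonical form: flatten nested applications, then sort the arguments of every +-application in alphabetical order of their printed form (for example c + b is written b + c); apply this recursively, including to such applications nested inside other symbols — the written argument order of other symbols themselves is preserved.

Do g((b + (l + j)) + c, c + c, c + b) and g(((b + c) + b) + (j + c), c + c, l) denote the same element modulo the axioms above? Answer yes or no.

Left:  g((b + (l + j)) + c, c + c, c + b)
  Descend into:  (b + (l + j)) + c
  Merge nested applications:  b + l + j + c
  Sort arguments:  b + c + j + l
  Put back:  g(b + c + j + l, c + c, b + c)
Right:  g(((b + c) + b) + (j + c), c + c, l)
  Descend into:  ((b + c) + b) + (j + c)
  Un-nest:  b + c + b + j + c
  Order the arguments:  b + b + c + c + j
  Rebuild:  g(b + b + c + c + j, c + c, l)

Answer: no — g(b + c + j + l, c + c, b + c) vs g(b + b + c + c + j, c + c, l)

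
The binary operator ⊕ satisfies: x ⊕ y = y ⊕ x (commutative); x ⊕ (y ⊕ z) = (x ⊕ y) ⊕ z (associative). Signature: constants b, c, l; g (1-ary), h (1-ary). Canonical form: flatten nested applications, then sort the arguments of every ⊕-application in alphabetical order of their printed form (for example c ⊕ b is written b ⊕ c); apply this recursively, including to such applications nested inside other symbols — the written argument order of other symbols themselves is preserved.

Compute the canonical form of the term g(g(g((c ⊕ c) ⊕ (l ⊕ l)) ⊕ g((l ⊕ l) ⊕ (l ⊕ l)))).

Descend into:  g((c ⊕ c) ⊕ (l ⊕ l)) ⊕ g((l ⊕ l) ⊕ (l ⊕ l))
Canonicalize subterm:  g((c ⊕ c) ⊕ (l ⊕ l))  →  g(c ⊕ c ⊕ l ⊕ l)
Inside:  g((l ⊕ l) ⊕ (l ⊕ l))  →  g(l ⊕ l ⊕ l ⊕ l)
Sort:  g(c ⊕ c ⊕ l ⊕ l) ⊕ g(l ⊕ l ⊕ l ⊕ l)
Put back:  g(g(g(c ⊕ c ⊕ l ⊕ l) ⊕ g(l ⊕ l ⊕ l ⊕ l)))

Answer: g(g(g(c ⊕ c ⊕ l ⊕ l) ⊕ g(l ⊕ l ⊕ l ⊕ l)))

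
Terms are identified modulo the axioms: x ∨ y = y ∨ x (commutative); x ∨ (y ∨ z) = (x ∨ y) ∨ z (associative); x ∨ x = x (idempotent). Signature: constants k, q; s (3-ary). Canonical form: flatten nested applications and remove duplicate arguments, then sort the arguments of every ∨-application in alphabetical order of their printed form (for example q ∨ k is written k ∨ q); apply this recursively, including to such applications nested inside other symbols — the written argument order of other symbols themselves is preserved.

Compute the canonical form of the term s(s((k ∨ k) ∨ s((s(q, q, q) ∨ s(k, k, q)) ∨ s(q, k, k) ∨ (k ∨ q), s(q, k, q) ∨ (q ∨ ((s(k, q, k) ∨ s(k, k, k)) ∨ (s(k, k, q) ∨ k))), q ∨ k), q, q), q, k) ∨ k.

Answer: k ∨ s(s(k ∨ s(k ∨ q ∨ s(k, k, q) ∨ s(q, k, k) ∨ s(q, q, q), k ∨ q ∨ s(k, k, k) ∨ s(k, k, q) ∨ s(k, q, k) ∨ s(q, k, q), k ∨ q), q, q), q, k)

Derivation:
Inside:  s(s((k ∨ k) ∨ s((s(q, q, q) ∨ s(k, k, q)) ∨ s(q, k, k) ∨ (k ∨ q), s(q, k, q) ∨ (q ∨ ((s(k, q, k) ∨ s(k, k, k)) ∨ (s(k, k, q) ∨ k))), q ∨ k), q, q), q, k)  →  s(s(k ∨ s(k ∨ q ∨ s(k, k, q) ∨ s(q, k, k) ∨ s(q, q, q), k ∨ q ∨ s(k, k, k) ∨ s(k, k, q) ∨ s(k, q, k) ∨ s(q, k, q), k ∨ q), q, q), q, k)
Order the arguments:  k ∨ s(s(k ∨ s(k ∨ q ∨ s(k, k, q) ∨ s(q, k, k) ∨ s(q, q, q), k ∨ q ∨ s(k, k, k) ∨ s(k, k, q) ∨ s(k, q, k) ∨ s(q, k, q), k ∨ q), q, q), q, k)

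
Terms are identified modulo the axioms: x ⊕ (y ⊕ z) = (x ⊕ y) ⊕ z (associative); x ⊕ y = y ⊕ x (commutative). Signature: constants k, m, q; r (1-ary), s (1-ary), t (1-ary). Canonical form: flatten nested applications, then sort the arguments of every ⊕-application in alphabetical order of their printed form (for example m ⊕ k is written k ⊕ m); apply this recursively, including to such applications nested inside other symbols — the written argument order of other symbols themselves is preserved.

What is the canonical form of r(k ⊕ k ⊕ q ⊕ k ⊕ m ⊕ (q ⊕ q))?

Descend into:  k ⊕ k ⊕ q ⊕ k ⊕ m ⊕ (q ⊕ q)
Un-nest:  k ⊕ k ⊕ q ⊕ k ⊕ m ⊕ q ⊕ q
Sort arguments:  k ⊕ k ⊕ k ⊕ m ⊕ q ⊕ q ⊕ q
Put back:  r(k ⊕ k ⊕ k ⊕ m ⊕ q ⊕ q ⊕ q)

Answer: r(k ⊕ k ⊕ k ⊕ m ⊕ q ⊕ q ⊕ q)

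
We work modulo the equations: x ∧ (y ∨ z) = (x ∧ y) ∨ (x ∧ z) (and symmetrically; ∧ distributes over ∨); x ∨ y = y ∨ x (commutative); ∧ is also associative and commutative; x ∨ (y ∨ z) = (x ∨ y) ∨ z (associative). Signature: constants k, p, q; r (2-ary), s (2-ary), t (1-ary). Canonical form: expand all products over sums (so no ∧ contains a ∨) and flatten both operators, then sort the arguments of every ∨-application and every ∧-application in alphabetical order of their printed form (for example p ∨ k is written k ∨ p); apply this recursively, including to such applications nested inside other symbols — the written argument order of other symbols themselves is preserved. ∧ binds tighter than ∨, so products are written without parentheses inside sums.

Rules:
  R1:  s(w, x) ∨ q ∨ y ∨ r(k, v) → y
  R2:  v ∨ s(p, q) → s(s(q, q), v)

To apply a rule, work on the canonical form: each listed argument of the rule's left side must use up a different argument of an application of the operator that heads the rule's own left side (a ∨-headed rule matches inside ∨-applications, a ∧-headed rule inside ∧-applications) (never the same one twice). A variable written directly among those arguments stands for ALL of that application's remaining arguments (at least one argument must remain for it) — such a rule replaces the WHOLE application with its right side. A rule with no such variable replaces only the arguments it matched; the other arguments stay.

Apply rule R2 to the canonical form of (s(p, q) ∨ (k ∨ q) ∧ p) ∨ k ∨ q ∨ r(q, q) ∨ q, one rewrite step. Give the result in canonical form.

Canonical form:  k ∨ k ∧ p ∨ p ∧ q ∨ q ∨ q ∨ r(q, q) ∨ s(p, q)
Apply R2:  consuming s(p, q);  v := k ∨ k ∧ p ∨ p ∧ q ∨ q ∨ q ∨ r(q, q)
The extension variable absorbs all remaining arguments, so the whole application is rewritten.
Giving:  s(s(q, q), k ∨ k ∧ p ∨ p ∧ q ∨ q ∨ q ∨ r(q, q))

Answer: s(s(q, q), k ∨ k ∧ p ∨ p ∧ q ∨ q ∨ q ∨ r(q, q))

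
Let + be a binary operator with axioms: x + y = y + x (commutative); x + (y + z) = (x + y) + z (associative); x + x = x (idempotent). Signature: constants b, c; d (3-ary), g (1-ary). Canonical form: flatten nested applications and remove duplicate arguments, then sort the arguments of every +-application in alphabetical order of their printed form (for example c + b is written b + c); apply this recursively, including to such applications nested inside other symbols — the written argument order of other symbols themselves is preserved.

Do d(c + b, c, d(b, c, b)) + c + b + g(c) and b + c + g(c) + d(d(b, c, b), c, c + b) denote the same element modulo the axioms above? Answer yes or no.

Answer: no — b + c + d(b + c, c, d(b, c, b)) + g(c) vs b + c + d(d(b, c, b), c, b + c) + g(c)

Derivation:
Left:  d(c + b, c, d(b, c, b)) + c + b + g(c)
  Inside:  d(c + b, c, d(b, c, b))  →  d(b + c, c, d(b, c, b))
  Sort:  b + c + d(b + c, c, d(b, c, b)) + g(c)
Right:  b + c + g(c) + d(d(b, c, b), c, c + b)
  Simplify inside:  d(d(b, c, b), c, c + b)  →  d(d(b, c, b), c, b + c)
  Sort arguments:  b + c + d(d(b, c, b), c, b + c) + g(c)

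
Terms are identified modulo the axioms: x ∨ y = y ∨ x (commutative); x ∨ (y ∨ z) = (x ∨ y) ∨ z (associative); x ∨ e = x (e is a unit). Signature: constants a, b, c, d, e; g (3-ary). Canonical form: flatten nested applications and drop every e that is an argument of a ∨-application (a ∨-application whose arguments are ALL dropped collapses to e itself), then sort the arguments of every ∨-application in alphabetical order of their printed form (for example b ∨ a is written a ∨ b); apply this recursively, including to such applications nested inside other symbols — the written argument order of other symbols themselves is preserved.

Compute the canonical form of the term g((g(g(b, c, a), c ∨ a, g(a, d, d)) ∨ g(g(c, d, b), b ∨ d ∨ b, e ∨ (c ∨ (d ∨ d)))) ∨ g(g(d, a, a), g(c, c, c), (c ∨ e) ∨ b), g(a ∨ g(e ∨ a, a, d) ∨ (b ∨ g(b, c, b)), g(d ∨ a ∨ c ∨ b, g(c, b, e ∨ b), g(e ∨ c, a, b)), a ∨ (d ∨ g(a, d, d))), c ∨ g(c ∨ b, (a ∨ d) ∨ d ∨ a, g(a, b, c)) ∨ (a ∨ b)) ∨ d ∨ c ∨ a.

Inside:  g((g(g(b, c, a), c ∨ a, g(a, d, d)) ∨ g(g(c, d, b), b ∨ d ∨ b, e ∨ (c ∨ (d ∨ d)))) ∨ g(g(d, a, a), g(c, c, c), (c ∨ e) ∨ b), g(a ∨ g(e ∨ a, a, d) ∨ (b ∨ g(b, c, b)), g(d ∨ a ∨ c ∨ b, g(c, b, e ∨ b), g(e ∨ c, a, b)), a ∨ (d ∨ g(a, d, d))), c ∨ g(c ∨ b, (a ∨ d) ∨ d ∨ a, g(a, b, c)) ∨ (a ∨ b))  →  g(g(g(b, c, a), a ∨ c, g(a, d, d)) ∨ g(g(c, d, b), b ∨ b ∨ d, c ∨ d ∨ d) ∨ g(g(d, a, a), g(c, c, c), b ∨ c), g(a ∨ b ∨ g(a, a, d) ∨ g(b, c, b), g(a ∨ b ∨ c ∨ d, g(c, b, b), g(c, a, b)), a ∨ d ∨ g(a, d, d)), a ∨ b ∨ c ∨ g(b ∨ c, a ∨ a ∨ d ∨ d, g(a, b, c)))
Order the arguments:  a ∨ c ∨ d ∨ g(g(g(b, c, a), a ∨ c, g(a, d, d)) ∨ g(g(c, d, b), b ∨ b ∨ d, c ∨ d ∨ d) ∨ g(g(d, a, a), g(c, c, c), b ∨ c), g(a ∨ b ∨ g(a, a, d) ∨ g(b, c, b), g(a ∨ b ∨ c ∨ d, g(c, b, b), g(c, a, b)), a ∨ d ∨ g(a, d, d)), a ∨ b ∨ c ∨ g(b ∨ c, a ∨ a ∨ d ∨ d, g(a, b, c)))

Answer: a ∨ c ∨ d ∨ g(g(g(b, c, a), a ∨ c, g(a, d, d)) ∨ g(g(c, d, b), b ∨ b ∨ d, c ∨ d ∨ d) ∨ g(g(d, a, a), g(c, c, c), b ∨ c), g(a ∨ b ∨ g(a, a, d) ∨ g(b, c, b), g(a ∨ b ∨ c ∨ d, g(c, b, b), g(c, a, b)), a ∨ d ∨ g(a, d, d)), a ∨ b ∨ c ∨ g(b ∨ c, a ∨ a ∨ d ∨ d, g(a, b, c)))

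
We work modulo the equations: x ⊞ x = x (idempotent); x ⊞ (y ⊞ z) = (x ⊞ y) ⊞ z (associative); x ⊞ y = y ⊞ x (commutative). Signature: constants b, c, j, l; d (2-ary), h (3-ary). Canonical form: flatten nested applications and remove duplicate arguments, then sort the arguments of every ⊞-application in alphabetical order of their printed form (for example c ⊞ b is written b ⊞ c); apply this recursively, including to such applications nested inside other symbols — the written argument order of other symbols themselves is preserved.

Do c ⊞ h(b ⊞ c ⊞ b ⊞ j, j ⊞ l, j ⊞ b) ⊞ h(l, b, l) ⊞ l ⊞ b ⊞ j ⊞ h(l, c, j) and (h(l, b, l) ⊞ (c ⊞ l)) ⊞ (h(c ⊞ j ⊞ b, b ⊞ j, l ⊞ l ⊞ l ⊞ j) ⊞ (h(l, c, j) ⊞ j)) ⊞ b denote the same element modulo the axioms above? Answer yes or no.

Left:  c ⊞ h(b ⊞ c ⊞ b ⊞ j, j ⊞ l, j ⊞ b) ⊞ h(l, b, l) ⊞ l ⊞ b ⊞ j ⊞ h(l, c, j)
  Inside:  h(b ⊞ c ⊞ b ⊞ j, j ⊞ l, j ⊞ b)  →  h(b ⊞ c ⊞ j, j ⊞ l, b ⊞ j)
  Sort:  b ⊞ c ⊞ h(b ⊞ c ⊞ j, j ⊞ l, b ⊞ j) ⊞ h(l, b, l) ⊞ h(l, c, j) ⊞ j ⊞ l
Right:  (h(l, b, l) ⊞ (c ⊞ l)) ⊞ (h(c ⊞ j ⊞ b, b ⊞ j, l ⊞ l ⊞ l ⊞ j) ⊞ (h(l, c, j) ⊞ j)) ⊞ b
  Un-nest:  h(l, b, l) ⊞ c ⊞ l ⊞ h(c ⊞ j ⊞ b, b ⊞ j, l ⊞ l ⊞ l ⊞ j) ⊞ h(l, c, j) ⊞ j ⊞ b
  Canonicalize subterm:  h(c ⊞ j ⊞ b, b ⊞ j, l ⊞ l ⊞ l ⊞ j)  →  h(b ⊞ c ⊞ j, b ⊞ j, j ⊞ l)
  Sort arguments:  b ⊞ c ⊞ h(b ⊞ c ⊞ j, b ⊞ j, j ⊞ l) ⊞ h(l, b, l) ⊞ h(l, c, j) ⊞ j ⊞ l

Answer: no — b ⊞ c ⊞ h(b ⊞ c ⊞ j, j ⊞ l, b ⊞ j) ⊞ h(l, b, l) ⊞ h(l, c, j) ⊞ j ⊞ l vs b ⊞ c ⊞ h(b ⊞ c ⊞ j, b ⊞ j, j ⊞ l) ⊞ h(l, b, l) ⊞ h(l, c, j) ⊞ j ⊞ l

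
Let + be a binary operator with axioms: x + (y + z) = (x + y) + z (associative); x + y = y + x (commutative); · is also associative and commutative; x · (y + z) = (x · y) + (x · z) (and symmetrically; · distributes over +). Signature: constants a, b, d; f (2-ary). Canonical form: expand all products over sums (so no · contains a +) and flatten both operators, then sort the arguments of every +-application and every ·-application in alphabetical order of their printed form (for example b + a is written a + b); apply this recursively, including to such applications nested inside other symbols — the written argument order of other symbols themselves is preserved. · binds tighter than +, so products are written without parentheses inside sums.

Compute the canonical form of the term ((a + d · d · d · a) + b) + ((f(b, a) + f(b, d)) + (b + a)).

Merge nested applications:  a + a · d · d · d + b + f(b, a) + f(b, d) + b + a
Sort arguments:  a + a + a · d · d · d + b + b + f(b, a) + f(b, d)

Answer: a + a + a · d · d · d + b + b + f(b, a) + f(b, d)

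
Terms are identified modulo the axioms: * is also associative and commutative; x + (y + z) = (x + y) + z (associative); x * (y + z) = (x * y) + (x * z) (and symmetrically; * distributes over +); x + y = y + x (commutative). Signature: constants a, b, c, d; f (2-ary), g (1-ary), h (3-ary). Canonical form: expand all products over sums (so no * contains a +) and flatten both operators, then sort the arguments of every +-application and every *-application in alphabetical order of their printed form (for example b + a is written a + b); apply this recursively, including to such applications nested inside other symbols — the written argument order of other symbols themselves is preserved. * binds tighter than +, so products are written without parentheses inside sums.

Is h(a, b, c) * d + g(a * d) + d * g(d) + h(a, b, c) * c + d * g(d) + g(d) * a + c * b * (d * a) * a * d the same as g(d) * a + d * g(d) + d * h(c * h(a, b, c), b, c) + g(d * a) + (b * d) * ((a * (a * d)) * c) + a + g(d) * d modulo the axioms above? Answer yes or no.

Left:  h(a, b, c) * d + g(a * d) + d * g(d) + h(a, b, c) * c + d * g(d) + g(d) * a + c * b * (d * a) * a * d
  Flatten:  d * h(a, b, c) + g(a * d) + d * g(d) + c * h(a, b, c) + d * g(d) + a * g(d) + a * a * b * c * d * d
  Sort arguments:  a * a * b * c * d * d + a * g(d) + c * h(a, b, c) + d * g(d) + d * g(d) + d * h(a, b, c) + g(a * d)
Right:  g(d) * a + d * g(d) + d * h(c * h(a, b, c), b, c) + g(d * a) + (b * d) * ((a * (a * d)) * c) + a + g(d) * d
  Merge nested applications:  a * g(d) + d * g(d) + d * h(c * h(a, b, c), b, c) + g(a * d) + a * a * b * c * d * d + a + d * g(d)
  Order the arguments:  a + a * a * b * c * d * d + a * g(d) + d * g(d) + d * g(d) + d * h(c * h(a, b, c), b, c) + g(a * d)

Answer: no — a * a * b * c * d * d + a * g(d) + c * h(a, b, c) + d * g(d) + d * g(d) + d * h(a, b, c) + g(a * d) vs a + a * a * b * c * d * d + a * g(d) + d * g(d) + d * g(d) + d * h(c * h(a, b, c), b, c) + g(a * d)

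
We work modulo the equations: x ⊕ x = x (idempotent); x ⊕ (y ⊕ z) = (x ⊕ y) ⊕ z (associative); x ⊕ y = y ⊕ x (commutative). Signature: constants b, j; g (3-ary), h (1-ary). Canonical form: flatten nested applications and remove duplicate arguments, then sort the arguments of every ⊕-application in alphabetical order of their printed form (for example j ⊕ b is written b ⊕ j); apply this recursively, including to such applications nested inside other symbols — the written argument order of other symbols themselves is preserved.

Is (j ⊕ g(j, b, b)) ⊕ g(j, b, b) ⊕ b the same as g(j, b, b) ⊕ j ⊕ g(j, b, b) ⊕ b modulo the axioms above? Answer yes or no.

Answer: yes — both canonical forms are b ⊕ g(j, b, b) ⊕ j

Derivation:
Left:  (j ⊕ g(j, b, b)) ⊕ g(j, b, b) ⊕ b
  Un-nest:  j ⊕ g(j, b, b) ⊕ g(j, b, b) ⊕ b
  Drop duplicates:  drop duplicate g(j, b, b)
  Order the arguments:  b ⊕ g(j, b, b) ⊕ j
Right:  g(j, b, b) ⊕ j ⊕ g(j, b, b) ⊕ b
  Deduplicate:  drop duplicate g(j, b, b)
  Sort arguments:  b ⊕ g(j, b, b) ⊕ j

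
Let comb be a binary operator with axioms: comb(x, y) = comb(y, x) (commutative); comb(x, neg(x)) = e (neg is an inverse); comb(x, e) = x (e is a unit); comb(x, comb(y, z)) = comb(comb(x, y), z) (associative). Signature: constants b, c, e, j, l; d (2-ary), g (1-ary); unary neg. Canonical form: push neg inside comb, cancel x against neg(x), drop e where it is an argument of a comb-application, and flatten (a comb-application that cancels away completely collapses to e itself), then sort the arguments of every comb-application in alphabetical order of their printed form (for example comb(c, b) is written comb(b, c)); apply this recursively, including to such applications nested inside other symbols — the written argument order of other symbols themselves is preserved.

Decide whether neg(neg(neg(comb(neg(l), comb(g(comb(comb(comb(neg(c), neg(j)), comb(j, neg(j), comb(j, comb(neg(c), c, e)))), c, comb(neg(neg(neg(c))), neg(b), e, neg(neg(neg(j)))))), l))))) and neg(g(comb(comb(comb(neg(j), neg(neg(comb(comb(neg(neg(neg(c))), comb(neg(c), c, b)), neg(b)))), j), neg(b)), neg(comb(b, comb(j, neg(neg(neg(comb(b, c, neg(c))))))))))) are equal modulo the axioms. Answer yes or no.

Answer: yes — both canonical forms are neg(g(comb(neg(b), neg(c), neg(j))))

Derivation:
Left:  neg(neg(neg(comb(neg(l), comb(g(comb(comb(comb(neg(c), neg(j)), comb(j, neg(j), comb(j, comb(neg(c), c, e)))), c, comb(neg(neg(neg(c))), neg(b), e, neg(neg(neg(j)))))), l)))))
  Push neg inside:  distribute neg over comb and collapse double neg
  Inverses cancel:  l cancels
  Combine occurrences:  neg(g(comb(neg(b), neg(c), neg(j))))
Right:  neg(g(comb(comb(comb(neg(j), neg(neg(comb(comb(neg(neg(neg(c))), comb(neg(c), c, b)), neg(b)))), j), neg(b)), neg(comb(b, comb(j, neg(neg(neg(comb(b, c, neg(c)))))))))))
  Push neg inside:  distribute neg over comb and collapse double neg
  Combine occurrences:  neg(g(comb(neg(b), neg(c), neg(j))))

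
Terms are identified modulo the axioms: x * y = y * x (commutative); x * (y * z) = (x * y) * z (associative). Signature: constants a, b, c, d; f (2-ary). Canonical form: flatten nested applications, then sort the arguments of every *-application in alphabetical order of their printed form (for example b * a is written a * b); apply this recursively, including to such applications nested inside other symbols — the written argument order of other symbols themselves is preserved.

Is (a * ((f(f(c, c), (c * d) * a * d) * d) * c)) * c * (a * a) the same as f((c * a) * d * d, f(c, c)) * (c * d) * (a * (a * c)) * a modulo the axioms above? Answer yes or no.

Answer: no — a * a * a * c * c * d * f(f(c, c), a * c * d * d) vs a * a * a * c * c * d * f(a * c * d * d, f(c, c))

Derivation:
Left:  (a * ((f(f(c, c), (c * d) * a * d) * d) * c)) * c * (a * a)
  Flatten:  a * f(f(c, c), (c * d) * a * d) * d * c * c * a * a
  Canonicalize subterm:  f(f(c, c), (c * d) * a * d)  →  f(f(c, c), a * c * d * d)
  Order the arguments:  a * a * a * c * c * d * f(f(c, c), a * c * d * d)
Right:  f((c * a) * d * d, f(c, c)) * (c * d) * (a * (a * c)) * a
  Flatten:  f((c * a) * d * d, f(c, c)) * c * d * a * a * c * a
  Canonicalize subterm:  f((c * a) * d * d, f(c, c))  →  f(a * c * d * d, f(c, c))
  Sort:  a * a * a * c * c * d * f(a * c * d * d, f(c, c))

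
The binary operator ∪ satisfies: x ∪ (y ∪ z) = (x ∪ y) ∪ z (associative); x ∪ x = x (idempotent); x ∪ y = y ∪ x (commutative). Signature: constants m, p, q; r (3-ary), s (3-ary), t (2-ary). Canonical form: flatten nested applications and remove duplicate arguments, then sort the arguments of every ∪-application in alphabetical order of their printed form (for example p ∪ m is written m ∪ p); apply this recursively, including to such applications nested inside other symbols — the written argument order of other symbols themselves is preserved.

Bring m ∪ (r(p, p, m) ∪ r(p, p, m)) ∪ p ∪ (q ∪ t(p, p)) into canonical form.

Flatten:  m ∪ r(p, p, m) ∪ r(p, p, m) ∪ p ∪ q ∪ t(p, p)
Deduplicate:  drop duplicate r(p, p, m)
Sort arguments:  m ∪ p ∪ q ∪ r(p, p, m) ∪ t(p, p)

Answer: m ∪ p ∪ q ∪ r(p, p, m) ∪ t(p, p)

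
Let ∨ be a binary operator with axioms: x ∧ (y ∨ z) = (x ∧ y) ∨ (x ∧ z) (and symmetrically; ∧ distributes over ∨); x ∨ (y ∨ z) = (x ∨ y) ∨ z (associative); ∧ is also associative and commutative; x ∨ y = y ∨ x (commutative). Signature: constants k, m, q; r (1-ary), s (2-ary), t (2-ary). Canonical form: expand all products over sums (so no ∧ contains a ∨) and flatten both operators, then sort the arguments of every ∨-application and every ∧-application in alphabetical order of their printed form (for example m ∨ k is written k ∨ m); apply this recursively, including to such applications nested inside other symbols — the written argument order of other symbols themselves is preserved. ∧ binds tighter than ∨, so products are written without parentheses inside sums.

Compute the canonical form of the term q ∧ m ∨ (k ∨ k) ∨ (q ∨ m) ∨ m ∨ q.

Merge nested applications:  m ∧ q ∨ k ∨ k ∨ q ∨ m ∨ m ∨ q
Order the arguments:  k ∨ k ∨ m ∨ m ∨ m ∧ q ∨ q ∨ q

Answer: k ∨ k ∨ m ∨ m ∨ m ∧ q ∨ q ∨ q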